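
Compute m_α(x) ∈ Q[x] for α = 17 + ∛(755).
m_α(x) = x^3 - 51x^2 + 867x - 5668

Set β = α - 17 = ∛(755), so β^3 = 755. Then (α - 17)^3 - 755 = 0, i.e. α is a root of g(x) = (x - 17)^3 - 755 = x^3 - 51x^2 + 867x - 5668. Since g(x) = h(x - 17) where h(x) = x^3 - 755, and h is irreducible over Q (because 755 is not a perfect cube, so h has no rational root, and a monic cubic with no rational root is irreducible), g is also irreducible (irreducibility is preserved under the substitution x → x - 17). Hence m_α(x) = x^3 - 51x^2 + 867x - 5668.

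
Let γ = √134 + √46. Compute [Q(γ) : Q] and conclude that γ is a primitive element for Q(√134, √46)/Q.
[Q(γ) : Q] = 4 (equivalently, Q(γ) = Q(√134, √46))

Obviously Q(γ) ⊆ Q(√134, √46), and [Q(√134, √46):Q] = 4 (since 134, 46 are distinct squarefree integers > 1 with 6164 not a perfect square). To show equality we compute the minimal polynomial of γ. From γ = √134 + √46: γ^2 = 134 + 2√(6164) + 46 = 180 + 2√(6164), so γ^2 - 180 = 2√(6164); squaring, (γ^2 - 180)^2 = 4·6164, i.e. γ^4 - 360γ^2 + 32400 - 24656 = 0, i.e. γ^4 - 360γ^2 + 7744 = 0. So γ is a root of x^4 - 360x^2 + 7744. This polynomial is irreducible over Q: it has no rational root (each ±√134 ± √46 is irrational), and any factorization into two quadratics over Q would force √(6164) ∈ Q (pairing opposite roots) or √134, √46 ∈ Q (other pairings), all impossible. Hence [Q(γ):Q] = 4 = [Q(√134, √46):Q], so Q(γ) = Q(√134, √46).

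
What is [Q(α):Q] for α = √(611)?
[Q(α):Q] = 2

[Q(α):Q] equals the degree of the minimal polynomial of α. Here α^2 = 611 and x^2 - 611 is irreducible (d = 611 is squarefree, ≠ 1, hence not a square), so deg(m_α) = 2. Thus [Q(α):Q] = 2.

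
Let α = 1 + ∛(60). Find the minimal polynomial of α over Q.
m_α(x) = x^3 - 3x^2 + 3x - 61

Set β = α - 1 = ∛(60), so β^3 = 60. Then (α - 1)^3 - 60 = 0, i.e. α is a root of g(x) = (x - 1)^3 - 60 = x^3 - 3x^2 + 3x - 61. Since g(x) = h(x - 1) where h(x) = x^3 - 60, and h is irreducible over Q (because 60 is not a perfect cube, so h has no rational root, and a monic cubic with no rational root is irreducible), g is also irreducible (irreducibility is preserved under the substitution x → x - 1). Hence m_α(x) = x^3 - 3x^2 + 3x - 61.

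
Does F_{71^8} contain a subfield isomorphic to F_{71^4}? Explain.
Yes: F_{71^4} is a subfield of F_{71^8}

F_{p^m} embeds in F_{p^n} iff m | n (since F_{p^n} is the splitting field of x^(p^n) - x, and F_{p^m} ⊂ F_{p^n} forces p^n to be a power of p^m, i.e. m | n; conversely if m | n then every root of x^(p^m) - x is a root of x^(p^n) - x). Here 4 | 8 (since 8 = 2·4), so F_{71^4} is a subfield of F_{71^8}, and [F_{71^8} : F_{71^4}] = 8/4 = 2.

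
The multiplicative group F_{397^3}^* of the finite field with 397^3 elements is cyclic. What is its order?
|F_{397^3}^*| = 62570772

F_{397^3} has 397^3 = 62570773 elements; its multiplicative group consists of all nonzero elements, so |F_{397^3}^*| = 62570773 - 1 = 62570772. (It is cyclic since any finite subgroup of the multiplicative group of a field is cyclic.)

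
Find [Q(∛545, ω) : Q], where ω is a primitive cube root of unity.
[Q(∛545, ω) : Q] = 6

[Q(∛545):Q] = 3 (min poly x^3 - 545, irreducible since 545 is not a perfect cube). [Q(ω):Q] = 2 (min poly x^2 + x + 1). Since Q(∛545) ⊂ R and ω ∉ R, we have ω ∉ Q(∛545), so x^2 + x + 1 remains irreducible over Q(∛545) and [Q(∛545, ω) : Q(∛545)] = 2. By the tower law, [Q(∛545, ω) : Q] = 3 · 2 = 6. (In fact Q(∛545, ω) is the splitting field of x^3 - 545 over Q.)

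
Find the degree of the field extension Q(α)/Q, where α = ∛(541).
[Q(α):Q] = 3

The minimal polynomial of α is x^3 - 541, irreducible over Q since 541 is not a perfect cube (so x^3 - 541 has no rational root). Hence [Q(α):Q] = deg(m_α) = 3.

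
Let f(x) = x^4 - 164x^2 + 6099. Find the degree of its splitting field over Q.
[K : Q] = 4

Solving the quadratic in x^2: x^2 = (164 ± √(164^2 - 4·6099))/2 = (164 ± √2500)/2 = (164 ± 50)/2, giving x^2 = 107 or x^2 = 57. So f(x) = (x^2 - 107)(x^2 - 57) and the roots of f are ±√107, ±√57. Hence the splitting field is K = Q(√107, √57). Since 107 and 57 are distinct squarefree integers > 1, their product 6099 is not a perfect square, so √57 ∉ Q(√107). By the tower law [K:Q] = [Q(√107,√57):Q(√107)] · [Q(√107):Q] = 2 · 2 = 4.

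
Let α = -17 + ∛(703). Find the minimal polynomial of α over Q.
m_α(x) = x^3 + 51x^2 + 867x + 4210

Set β = α + 17 = ∛(703), so β^3 = 703. Then (α + 17)^3 - 703 = 0, i.e. α is a root of g(x) = (x + 17)^3 - 703 = x^3 + 51x^2 + 867x + 4210. Since g(x) = h(x + 17) where h(x) = x^3 - 703, and h is irreducible over Q (because 703 is not a perfect cube, so h has no rational root, and a monic cubic with no rational root is irreducible), g is also irreducible (irreducibility is preserved under the substitution x → x + 17). Hence m_α(x) = x^3 + 51x^2 + 867x + 4210.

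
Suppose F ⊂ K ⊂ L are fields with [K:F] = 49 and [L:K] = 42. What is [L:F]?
[L:F] = 2058

The tower law says that for any tower of field extensions F ⊂ K ⊂ L with finite degrees, [L:F] = [L:K] · [K:F]. Here this gives [L:F] = 42 · 49 = 2058.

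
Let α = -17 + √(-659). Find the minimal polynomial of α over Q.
m_α(x) = x^2 + 34x + 948

From α + 17 = √(-659), squaring gives (α + 17)^2 = -659, i.e. α^2 + 34α + 289 = -659, so α^2 + 34α + 948 = 0. The discriminant of x^2 + 34x + 948 is (34)^2 - 4·(948) = 1156 - 3792 = -2636, and 4·(-659) is not a perfect square in Q since -659 is squarefree and ≠ 1. Hence x^2 + 34x + 948 is irreducible over Q and is the minimal polynomial of α.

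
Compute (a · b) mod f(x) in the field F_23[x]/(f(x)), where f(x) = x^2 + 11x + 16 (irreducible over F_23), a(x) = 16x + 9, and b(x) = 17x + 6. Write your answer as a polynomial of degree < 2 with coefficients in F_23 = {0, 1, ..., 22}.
a · b ≡ 17x + 3 (mod f(x))

Multiply in F_23[x]: a(x)·b(x) = (16x + 9)·(17x + 6) = 19x^2 + 19x + 8. This has degree ≥ 2, so divide by f(x) over F_23: 19x^2 + 19x + 8 = (19)·(x^2 + 11x + 16) + (17x + 3). Hence a·b ≡ 17x + 3 (mod f). (F_23[x]/(f) is a field with 23^2 = 529 elements since f is irreducible of degree 2.)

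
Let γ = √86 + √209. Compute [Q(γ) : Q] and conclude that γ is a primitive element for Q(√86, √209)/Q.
[Q(γ) : Q] = 4 (equivalently, Q(γ) = Q(√86, √209))

Obviously Q(γ) ⊆ Q(√86, √209), and [Q(√86, √209):Q] = 4 (since 86, 209 are distinct squarefree integers > 1 with 17974 not a perfect square). To show equality we compute the minimal polynomial of γ. From γ = √86 + √209: γ^2 = 86 + 2√(17974) + 209 = 295 + 2√(17974), so γ^2 - 295 = 2√(17974); squaring, (γ^2 - 295)^2 = 4·17974, i.e. γ^4 - 590γ^2 + 87025 - 71896 = 0, i.e. γ^4 - 590γ^2 + 15129 = 0. So γ is a root of x^4 - 590x^2 + 15129. This polynomial is irreducible over Q: it has no rational root (each ±√86 ± √209 is irrational), and any factorization into two quadratics over Q would force √(17974) ∈ Q (pairing opposite roots) or √86, √209 ∈ Q (other pairings), all impossible. Hence [Q(γ):Q] = 4 = [Q(√86, √209):Q], so Q(γ) = Q(√86, √209).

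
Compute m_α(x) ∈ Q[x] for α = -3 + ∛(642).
m_α(x) = x^3 + 9x^2 + 27x - 615

Set β = α + 3 = ∛(642), so β^3 = 642. Then (α + 3)^3 - 642 = 0, i.e. α is a root of g(x) = (x + 3)^3 - 642 = x^3 + 9x^2 + 27x - 615. Since g(x) = h(x + 3) where h(x) = x^3 - 642, and h is irreducible over Q (because 642 is not a perfect cube, so h has no rational root, and a monic cubic with no rational root is irreducible), g is also irreducible (irreducibility is preserved under the substitution x → x + 3). Hence m_α(x) = x^3 + 9x^2 + 27x - 615.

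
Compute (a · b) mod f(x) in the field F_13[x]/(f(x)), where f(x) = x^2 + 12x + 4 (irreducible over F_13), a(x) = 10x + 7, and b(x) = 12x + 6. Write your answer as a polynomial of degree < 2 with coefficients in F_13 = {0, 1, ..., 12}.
a · b ≡ 4x + 4 (mod f(x))

Multiply in F_13[x]: a(x)·b(x) = (10x + 7)·(12x + 6) = 3x^2 + x + 3. This has degree ≥ 2, so divide by f(x) over F_13: 3x^2 + x + 3 = (3)·(x^2 + 12x + 4) + (4x + 4). Hence a·b ≡ 4x + 4 (mod f). (F_13[x]/(f) is a field with 13^2 = 169 elements since f is irreducible of degree 2.)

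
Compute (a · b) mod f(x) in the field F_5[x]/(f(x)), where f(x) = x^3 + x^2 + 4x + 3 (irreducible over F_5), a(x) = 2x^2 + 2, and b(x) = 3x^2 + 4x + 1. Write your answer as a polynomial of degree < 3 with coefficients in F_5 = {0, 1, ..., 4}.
a · b ≡ 2x^2 + 2x + 1 (mod f(x))

Multiply in F_5[x]: a(x)·b(x) = (2x^2 + 2)·(3x^2 + 4x + 1) = x^4 + 3x^3 + 3x^2 + 3x + 2. This has degree ≥ 3, so divide by f(x) over F_5: x^4 + 3x^3 + 3x^2 + 3x + 2 = (x + 2)·(x^3 + x^2 + 4x + 3) + (2x^2 + 2x + 1). Hence a·b ≡ 2x^2 + 2x + 1 (mod f). (F_5[x]/(f) is a field with 5^3 = 125 elements since f is irreducible of degree 3.)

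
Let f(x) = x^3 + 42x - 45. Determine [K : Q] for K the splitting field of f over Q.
[K : Q] = 6

By the rational root test, any rational root of the monic integer polynomial f(x) = x^3 + 42x - 45 must be an integer dividing the constant term -45, i.e. one of ±{1, 3, 5, 9, 15, 45}. Evaluating: f(1) = -2, f(-1) = -88, f(3) = 108, f(-3) = -198, f(5) = 290, f(-5) = -380, f(9) = 1062, f(-9) = -1152, f(15) = 3960, f(-15) = -4050, f(45) = 92970, f(-45) = -93060; none is 0, so f has no rational root and is therefore irreducible over Q (a cubic with no linear factor over a field is irreducible). For an irreducible cubic, the Galois group is A_3 or S_3 according as the discriminant disc(f) = -4a^3 - 27b^2 = -4·(42)^3 - 27·(-45)^2 = -351027 is or is not a square in Q. Here disc(f) = -351027 is not a perfect square in Q, so the Galois group of f over Q is not contained in A_3 and must be all of S_3. The splitting field has degree |S_3| = 6 over Q, so [K : Q] = 6.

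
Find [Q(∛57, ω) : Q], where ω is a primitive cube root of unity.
[Q(∛57, ω) : Q] = 6

[Q(∛57):Q] = 3 (min poly x^3 - 57, irreducible since 57 is not a perfect cube). [Q(ω):Q] = 2 (min poly x^2 + x + 1). Since Q(∛57) ⊂ R and ω ∉ R, we have ω ∉ Q(∛57), so x^2 + x + 1 remains irreducible over Q(∛57) and [Q(∛57, ω) : Q(∛57)] = 2. By the tower law, [Q(∛57, ω) : Q] = 3 · 2 = 6. (In fact Q(∛57, ω) is the splitting field of x^3 - 57 over Q.)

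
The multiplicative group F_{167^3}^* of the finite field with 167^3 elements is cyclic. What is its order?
|F_{167^3}^*| = 4657462

F_{167^3} has 167^3 = 4657463 elements; its multiplicative group consists of all nonzero elements, so |F_{167^3}^*| = 4657463 - 1 = 4657462. (It is cyclic since any finite subgroup of the multiplicative group of a field is cyclic.)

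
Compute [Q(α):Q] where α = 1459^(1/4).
[Q(α):Q] = 4

α is a root of x^4 - 1459. By Eisenstein's criterion at the prime p = 1459 (which divides the constant term 1459 but p^2 = 2128681 does not, since 1459 is squarefree), x^4 - 1459 is irreducible over Q. Hence [Q(α):Q] = 4.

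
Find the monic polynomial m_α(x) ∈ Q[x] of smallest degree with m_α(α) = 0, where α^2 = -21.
m_α(x) = x^2 + 21

α satisfies α^2 + 21 = 0, so x^2 + 21 annihilates α. Since d = -21 is squarefree and ≠ 1, it is not a perfect square in Q, so x^2 + 21 has no rational root and is therefore irreducible over Q (a degree-2 polynomial over a field is irreducible iff it has no root). Hence m_α(x) = x^2 + 21.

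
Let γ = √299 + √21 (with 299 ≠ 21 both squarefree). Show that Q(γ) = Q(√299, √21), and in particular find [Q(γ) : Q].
[Q(γ) : Q] = 4 (equivalently, Q(γ) = Q(√299, √21))

Obviously Q(γ) ⊆ Q(√299, √21), and [Q(√299, √21):Q] = 4 (since 299, 21 are distinct squarefree integers > 1 with 6279 not a perfect square). To show equality we compute the minimal polynomial of γ. From γ = √299 + √21: γ^2 = 299 + 2√(6279) + 21 = 320 + 2√(6279), so γ^2 - 320 = 2√(6279); squaring, (γ^2 - 320)^2 = 4·6279, i.e. γ^4 - 640γ^2 + 102400 - 25116 = 0, i.e. γ^4 - 640γ^2 + 77284 = 0. So γ is a root of x^4 - 640x^2 + 77284. This polynomial is irreducible over Q: it has no rational root (each ±√299 ± √21 is irrational), and any factorization into two quadratics over Q would force √(6279) ∈ Q (pairing opposite roots) or √299, √21 ∈ Q (other pairings), all impossible. Hence [Q(γ):Q] = 4 = [Q(√299, √21):Q], so Q(γ) = Q(√299, √21).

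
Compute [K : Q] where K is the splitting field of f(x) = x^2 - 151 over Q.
[K : Q] = 2

f(x) = x^2 - 151 factors as (x - √151)(x + √151). The splitting field is K = Q(√151). Since 151 is squarefree and > 1, it is not a perfect square, so x^2 - 151 is irreducible over Q and [Q(√151) : Q] = 2. Hence [K : Q] = 2.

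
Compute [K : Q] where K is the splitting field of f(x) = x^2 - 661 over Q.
[K : Q] = 2

f(x) = x^2 - 661 factors as (x - √661)(x + √661). The splitting field is K = Q(√661). Since 661 is squarefree and > 1, it is not a perfect square, so x^2 - 661 is irreducible over Q and [Q(√661) : Q] = 2. Hence [K : Q] = 2.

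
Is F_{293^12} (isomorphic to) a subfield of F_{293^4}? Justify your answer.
No: F_{293^12} is not a subfield of F_{293^4}

F_{p^m} embeds in F_{p^n} iff m | n. Here 12 ∤ 4 (since 4 = 0·12 + 4 with remainder 4 ≠ 0), so F_{293^12} is not a subfield of F_{293^4}. Equivalently: if it were, the tower law would give 12 = [F_{293^12}:F_293] dividing [F_{293^4}:F_293] = 4, contradiction.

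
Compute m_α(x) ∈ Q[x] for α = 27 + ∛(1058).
m_α(x) = x^3 - 81x^2 + 2187x - 20741

Set β = α - 27 = ∛(1058), so β^3 = 1058. Then (α - 27)^3 - 1058 = 0, i.e. α is a root of g(x) = (x - 27)^3 - 1058 = x^3 - 81x^2 + 2187x - 20741. Since g(x) = h(x - 27) where h(x) = x^3 - 1058, and h is irreducible over Q (because 1058 is not a perfect cube, so h has no rational root, and a monic cubic with no rational root is irreducible), g is also irreducible (irreducibility is preserved under the substitution x → x - 27). Hence m_α(x) = x^3 - 81x^2 + 2187x - 20741.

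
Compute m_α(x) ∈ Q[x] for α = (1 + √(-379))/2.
m_α(x) = x^2 - x + 95

From 2α - 1 = √(-379), squaring gives (2α - 1)^2 = -379, i.e. 4α^2 - 4α + 1 = -379, so α^2 - α + (1 + 379)/4 = 0. Since -379 ≡ 1 (mod 4), (1 + 379)/4 = 95 ∈ Z. The polynomial x^2 - x + 95 has discriminant 1 - 4·(95) = -379, which is not a perfect square in Q (d = -379 is squarefree and ≠ 1), so x^2 - x + 95 is irreducible over Q. It is the minimal polynomial of α.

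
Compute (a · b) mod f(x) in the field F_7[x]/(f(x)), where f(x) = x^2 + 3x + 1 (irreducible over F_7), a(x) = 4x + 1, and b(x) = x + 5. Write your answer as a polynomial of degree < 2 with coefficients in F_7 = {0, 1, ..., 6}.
a · b ≡ 2x + 1 (mod f(x))

Multiply in F_7[x]: a(x)·b(x) = (4x + 1)·(x + 5) = 4x^2 + 5. This has degree ≥ 2, so divide by f(x) over F_7: 4x^2 + 5 = (4)·(x^2 + 3x + 1) + (2x + 1). Hence a·b ≡ 2x + 1 (mod f). (F_7[x]/(f) is a field with 7^2 = 49 elements since f is irreducible of degree 2.)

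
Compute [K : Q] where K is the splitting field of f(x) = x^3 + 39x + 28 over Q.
[K : Q] = 6

By the rational root test, any rational root of the monic integer polynomial f(x) = x^3 + 39x + 28 must be an integer dividing the constant term 28, i.e. one of ±{1, 2, 4, 7, 14, 28}. Evaluating: f(1) = 68, f(-1) = -12, f(2) = 114, f(-2) = -58, f(4) = 248, f(-4) = -192, f(7) = 644, f(-7) = -588, f(14) = 3318, f(-14) = -3262, f(28) = 23072, f(-28) = -23016; none is 0, so f has no rational root and is therefore irreducible over Q (a cubic with no linear factor over a field is irreducible). For an irreducible cubic, the Galois group is A_3 or S_3 according as the discriminant disc(f) = -4a^3 - 27b^2 = -4·(39)^3 - 27·(28)^2 = -258444 is or is not a square in Q. Here disc(f) = -258444 is not a perfect square in Q, so the Galois group of f over Q is not contained in A_3 and must be all of S_3. The splitting field has degree |S_3| = 6 over Q, so [K : Q] = 6.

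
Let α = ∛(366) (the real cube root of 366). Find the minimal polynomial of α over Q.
m_α(x) = x^3 - 366

α satisfies α^3 = 366, so x^3 - 366 annihilates α. By the rational root test, a rational root p/q (in lowest terms) of x^3 - 366 would satisfy p^3 = 366 q^3, forcing q = 1 and p^3 = 366; but 366 is not a perfect cube, contradiction. A monic cubic over Q with no rational root is irreducible (any nontrivial factorization would include a linear factor). Hence x^3 - 366 is the minimal polynomial of α, and in particular [Q(α):Q] = 3.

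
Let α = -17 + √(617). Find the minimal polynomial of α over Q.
m_α(x) = x^2 + 34x - 328

From α + 17 = √(617), squaring gives (α + 17)^2 = 617, i.e. α^2 + 34α + 289 = 617, so α^2 + 34α - 328 = 0. The discriminant of x^2 + 34x - 328 is (34)^2 - 4·(-328) = 1156 + 1312 = 2468, and 4·(617) is not a perfect square in Q since 617 is squarefree and ≠ 1. Hence x^2 + 34x - 328 is irreducible over Q and is the minimal polynomial of α.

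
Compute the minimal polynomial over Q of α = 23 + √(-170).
m_α(x) = x^2 - 46x + 699

From α - 23 = √(-170), squaring gives (α - 23)^2 = -170, i.e. α^2 - 46α + 529 = -170, so α^2 - 46α + 699 = 0. The discriminant of x^2 - 46x + 699 is (-46)^2 - 4·(699) = 2116 - 2796 = -680, and 4·(-170) is not a perfect square in Q since -170 is squarefree and ≠ 1. Hence x^2 - 46x + 699 is irreducible over Q and is the minimal polynomial of α.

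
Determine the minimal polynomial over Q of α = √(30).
m_α(x) = x^2 - 30

α satisfies α^2 - 30 = 0, so x^2 - 30 annihilates α. Since d = 30 is squarefree and ≠ 1, it is not a perfect square in Q, so x^2 - 30 has no rational root and is therefore irreducible over Q (a degree-2 polynomial over a field is irreducible iff it has no root). Hence m_α(x) = x^2 - 30.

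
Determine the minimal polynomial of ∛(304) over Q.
m_α(x) = x^3 - 304

α satisfies α^3 = 304, so x^3 - 304 annihilates α. By the rational root test, a rational root p/q (in lowest terms) of x^3 - 304 would satisfy p^3 = 304 q^3, forcing q = 1 and p^3 = 304; but 304 is not a perfect cube, contradiction. A monic cubic over Q with no rational root is irreducible (any nontrivial factorization would include a linear factor). Hence x^3 - 304 is the minimal polynomial of α, and in particular [Q(α):Q] = 3.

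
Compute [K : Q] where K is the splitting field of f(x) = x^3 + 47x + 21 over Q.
[K : Q] = 6

By the rational root test, any rational root of the monic integer polynomial f(x) = x^3 + 47x + 21 must be an integer dividing the constant term 21, i.e. one of ±{1, 3, 7, 21}. Evaluating: f(1) = 69, f(-1) = -27, f(3) = 189, f(-3) = -147, f(7) = 693, f(-7) = -651, f(21) = 10269, f(-21) = -10227; none is 0, so f has no rational root and is therefore irreducible over Q (a cubic with no linear factor over a field is irreducible). For an irreducible cubic, the Galois group is A_3 or S_3 according as the discriminant disc(f) = -4a^3 - 27b^2 = -4·(47)^3 - 27·(21)^2 = -427199 is or is not a square in Q. Here disc(f) = -427199 is not a perfect square in Q, so the Galois group of f over Q is not contained in A_3 and must be all of S_3. The splitting field has degree |S_3| = 6 over Q, so [K : Q] = 6.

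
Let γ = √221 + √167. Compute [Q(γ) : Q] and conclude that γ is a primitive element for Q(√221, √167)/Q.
[Q(γ) : Q] = 4 (equivalently, Q(γ) = Q(√221, √167))

Obviously Q(γ) ⊆ Q(√221, √167), and [Q(√221, √167):Q] = 4 (since 221, 167 are distinct squarefree integers > 1 with 36907 not a perfect square). To show equality we compute the minimal polynomial of γ. From γ = √221 + √167: γ^2 = 221 + 2√(36907) + 167 = 388 + 2√(36907), so γ^2 - 388 = 2√(36907); squaring, (γ^2 - 388)^2 = 4·36907, i.e. γ^4 - 776γ^2 + 150544 - 147628 = 0, i.e. γ^4 - 776γ^2 + 2916 = 0. So γ is a root of x^4 - 776x^2 + 2916. This polynomial is irreducible over Q: it has no rational root (each ±√221 ± √167 is irrational), and any factorization into two quadratics over Q would force √(36907) ∈ Q (pairing opposite roots) or √221, √167 ∈ Q (other pairings), all impossible. Hence [Q(γ):Q] = 4 = [Q(√221, √167):Q], so Q(γ) = Q(√221, √167).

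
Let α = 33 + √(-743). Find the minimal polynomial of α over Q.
m_α(x) = x^2 - 66x + 1832

From α - 33 = √(-743), squaring gives (α - 33)^2 = -743, i.e. α^2 - 66α + 1089 = -743, so α^2 - 66α + 1832 = 0. The discriminant of x^2 - 66x + 1832 is (-66)^2 - 4·(1832) = 4356 - 7328 = -2972, and 4·(-743) is not a perfect square in Q since -743 is squarefree and ≠ 1. Hence x^2 - 66x + 1832 is irreducible over Q and is the minimal polynomial of α.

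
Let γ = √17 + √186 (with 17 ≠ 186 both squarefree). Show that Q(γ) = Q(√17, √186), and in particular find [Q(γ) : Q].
[Q(γ) : Q] = 4 (equivalently, Q(γ) = Q(√17, √186))

Obviously Q(γ) ⊆ Q(√17, √186), and [Q(√17, √186):Q] = 4 (since 17, 186 are distinct squarefree integers > 1 with 3162 not a perfect square). To show equality we compute the minimal polynomial of γ. From γ = √17 + √186: γ^2 = 17 + 2√(3162) + 186 = 203 + 2√(3162), so γ^2 - 203 = 2√(3162); squaring, (γ^2 - 203)^2 = 4·3162, i.e. γ^4 - 406γ^2 + 41209 - 12648 = 0, i.e. γ^4 - 406γ^2 + 28561 = 0. So γ is a root of x^4 - 406x^2 + 28561. This polynomial is irreducible over Q: it has no rational root (each ±√17 ± √186 is irrational), and any factorization into two quadratics over Q would force √(3162) ∈ Q (pairing opposite roots) or √17, √186 ∈ Q (other pairings), all impossible. Hence [Q(γ):Q] = 4 = [Q(√17, √186):Q], so Q(γ) = Q(√17, √186).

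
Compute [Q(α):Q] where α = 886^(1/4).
[Q(α):Q] = 4

α is a root of x^4 - 886. By Eisenstein's criterion at the prime p = 2 (which divides the constant term 886 but p^2 = 4 does not, since 886 is squarefree), x^4 - 886 is irreducible over Q. Hence [Q(α):Q] = 4.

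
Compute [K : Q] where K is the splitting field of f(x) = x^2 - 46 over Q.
[K : Q] = 2

f(x) = x^2 - 46 factors as (x - √46)(x + √46). The splitting field is K = Q(√46). Since 46 is squarefree and > 1, it is not a perfect square, so x^2 - 46 is irreducible over Q and [Q(√46) : Q] = 2. Hence [K : Q] = 2.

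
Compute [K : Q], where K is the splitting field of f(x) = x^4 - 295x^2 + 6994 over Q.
[K : Q] = 4

Solving the quadratic in x^2: x^2 = (295 ± √(295^2 - 4·6994))/2 = (295 ± √59049)/2 = (295 ± 243)/2, giving x^2 = 26 or x^2 = 269. So f(x) = (x^2 - 26)(x^2 - 269) and the roots of f are ±√26, ±√269. Hence the splitting field is K = Q(√26, √269). Since 26 and 269 are distinct squarefree integers > 1, their product 6994 is not a perfect square, so √269 ∉ Q(√26). By the tower law [K:Q] = [Q(√26,√269):Q(√26)] · [Q(√26):Q] = 2 · 2 = 4.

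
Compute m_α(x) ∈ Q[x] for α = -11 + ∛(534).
m_α(x) = x^3 + 33x^2 + 363x + 797

Set β = α + 11 = ∛(534), so β^3 = 534. Then (α + 11)^3 - 534 = 0, i.e. α is a root of g(x) = (x + 11)^3 - 534 = x^3 + 33x^2 + 363x + 797. Since g(x) = h(x + 11) where h(x) = x^3 - 534, and h is irreducible over Q (because 534 is not a perfect cube, so h has no rational root, and a monic cubic with no rational root is irreducible), g is also irreducible (irreducibility is preserved under the substitution x → x + 11). Hence m_α(x) = x^3 + 33x^2 + 363x + 797.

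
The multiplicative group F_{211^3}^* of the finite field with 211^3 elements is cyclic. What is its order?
|F_{211^3}^*| = 9393930

F_{211^3} has 211^3 = 9393931 elements; its multiplicative group consists of all nonzero elements, so |F_{211^3}^*| = 9393931 - 1 = 9393930. (It is cyclic since any finite subgroup of the multiplicative group of a field is cyclic.)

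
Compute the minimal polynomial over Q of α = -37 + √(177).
m_α(x) = x^2 + 74x + 1192

From α + 37 = √(177), squaring gives (α + 37)^2 = 177, i.e. α^2 + 74α + 1369 = 177, so α^2 + 74α + 1192 = 0. The discriminant of x^2 + 74x + 1192 is (74)^2 - 4·(1192) = 5476 - 4768 = 708, and 4·(177) is not a perfect square in Q since 177 is squarefree and ≠ 1. Hence x^2 + 74x + 1192 is irreducible over Q and is the minimal polynomial of α.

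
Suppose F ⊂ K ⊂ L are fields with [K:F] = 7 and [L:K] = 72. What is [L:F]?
[L:F] = 504

The tower law says that for any tower of field extensions F ⊂ K ⊂ L with finite degrees, [L:F] = [L:K] · [K:F]. Here this gives [L:F] = 72 · 7 = 504.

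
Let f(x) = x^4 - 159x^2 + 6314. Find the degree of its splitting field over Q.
[K : Q] = 4

Solving the quadratic in x^2: x^2 = (159 ± √(159^2 - 4·6314))/2 = (159 ± √25)/2 = (159 ± 5)/2, giving x^2 = 77 or x^2 = 82. So f(x) = (x^2 - 77)(x^2 - 82) and the roots of f are ±√77, ±√82. Hence the splitting field is K = Q(√77, √82). Since 77 and 82 are distinct squarefree integers > 1, their product 6314 is not a perfect square, so √82 ∉ Q(√77). By the tower law [K:Q] = [Q(√77,√82):Q(√77)] · [Q(√77):Q] = 2 · 2 = 4.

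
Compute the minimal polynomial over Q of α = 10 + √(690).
m_α(x) = x^2 - 20x - 590

From α - 10 = √(690), squaring gives (α - 10)^2 = 690, i.e. α^2 - 20α + 100 = 690, so α^2 - 20α - 590 = 0. The discriminant of x^2 - 20x - 590 is (-20)^2 - 4·(-590) = 400 + 2360 = 2760, and 4·(690) is not a perfect square in Q since 690 is squarefree and ≠ 1. Hence x^2 - 20x - 590 is irreducible over Q and is the minimal polynomial of α.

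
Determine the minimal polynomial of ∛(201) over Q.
m_α(x) = x^3 - 201

α satisfies α^3 = 201, so x^3 - 201 annihilates α. By the rational root test, a rational root p/q (in lowest terms) of x^3 - 201 would satisfy p^3 = 201 q^3, forcing q = 1 and p^3 = 201; but 201 is not a perfect cube, contradiction. A monic cubic over Q with no rational root is irreducible (any nontrivial factorization would include a linear factor). Hence x^3 - 201 is the minimal polynomial of α, and in particular [Q(α):Q] = 3.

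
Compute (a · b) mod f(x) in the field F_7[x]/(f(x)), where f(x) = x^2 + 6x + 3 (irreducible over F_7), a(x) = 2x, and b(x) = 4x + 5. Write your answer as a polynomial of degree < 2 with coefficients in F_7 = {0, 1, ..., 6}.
a · b ≡ 4x + 4 (mod f(x))

Multiply in F_7[x]: a(x)·b(x) = (2x)·(4x + 5) = x^2 + 3x. This has degree ≥ 2, so divide by f(x) over F_7: x^2 + 3x = (1)·(x^2 + 6x + 3) + (4x + 4). Hence a·b ≡ 4x + 4 (mod f). (F_7[x]/(f) is a field with 7^2 = 49 elements since f is irreducible of degree 2.)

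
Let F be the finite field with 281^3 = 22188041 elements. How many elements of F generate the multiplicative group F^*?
There are φ(22188040) = 7527168 primitive elements

F_q^* is cyclic of order q - 1 = 22188040. A cyclic group of order m has exactly φ(m) generators. Here m = 22188040 = 2^3 · 5 · 7 · 109 · 727, so the number of primitive elements is φ(22188040) = 7527168.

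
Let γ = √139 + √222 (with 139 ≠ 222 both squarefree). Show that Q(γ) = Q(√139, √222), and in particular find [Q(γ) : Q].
[Q(γ) : Q] = 4 (equivalently, Q(γ) = Q(√139, √222))

Obviously Q(γ) ⊆ Q(√139, √222), and [Q(√139, √222):Q] = 4 (since 139, 222 are distinct squarefree integers > 1 with 30858 not a perfect square). To show equality we compute the minimal polynomial of γ. From γ = √139 + √222: γ^2 = 139 + 2√(30858) + 222 = 361 + 2√(30858), so γ^2 - 361 = 2√(30858); squaring, (γ^2 - 361)^2 = 4·30858, i.e. γ^4 - 722γ^2 + 130321 - 123432 = 0, i.e. γ^4 - 722γ^2 + 6889 = 0. So γ is a root of x^4 - 722x^2 + 6889. This polynomial is irreducible over Q: it has no rational root (each ±√139 ± √222 is irrational), and any factorization into two quadratics over Q would force √(30858) ∈ Q (pairing opposite roots) or √139, √222 ∈ Q (other pairings), all impossible. Hence [Q(γ):Q] = 4 = [Q(√139, √222):Q], so Q(γ) = Q(√139, √222).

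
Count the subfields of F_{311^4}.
F_{311^4} has 3 subfields

The subfields of F_{p^n} are exactly the fields F_{p^d} for d | n (each is the fixed field of the unique index-d subgroup of Gal(F_{p^n}/F_p) ≅ Z/nZ). The divisors of n = 4 are {1, 2, 4}, giving 3 subfields: F_{311^1}, F_{311^2}, F_{311^4}.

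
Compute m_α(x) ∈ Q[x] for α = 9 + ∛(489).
m_α(x) = x^3 - 27x^2 + 243x - 1218

Set β = α - 9 = ∛(489), so β^3 = 489. Then (α - 9)^3 - 489 = 0, i.e. α is a root of g(x) = (x - 9)^3 - 489 = x^3 - 27x^2 + 243x - 1218. Since g(x) = h(x - 9) where h(x) = x^3 - 489, and h is irreducible over Q (because 489 is not a perfect cube, so h has no rational root, and a monic cubic with no rational root is irreducible), g is also irreducible (irreducibility is preserved under the substitution x → x - 9). Hence m_α(x) = x^3 - 27x^2 + 243x - 1218.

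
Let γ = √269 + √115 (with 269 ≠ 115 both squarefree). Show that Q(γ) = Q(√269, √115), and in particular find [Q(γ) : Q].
[Q(γ) : Q] = 4 (equivalently, Q(γ) = Q(√269, √115))

Obviously Q(γ) ⊆ Q(√269, √115), and [Q(√269, √115):Q] = 4 (since 269, 115 are distinct squarefree integers > 1 with 30935 not a perfect square). To show equality we compute the minimal polynomial of γ. From γ = √269 + √115: γ^2 = 269 + 2√(30935) + 115 = 384 + 2√(30935), so γ^2 - 384 = 2√(30935); squaring, (γ^2 - 384)^2 = 4·30935, i.e. γ^4 - 768γ^2 + 147456 - 123740 = 0, i.e. γ^4 - 768γ^2 + 23716 = 0. So γ is a root of x^4 - 768x^2 + 23716. This polynomial is irreducible over Q: it has no rational root (each ±√269 ± √115 is irrational), and any factorization into two quadratics over Q would force √(30935) ∈ Q (pairing opposite roots) or √269, √115 ∈ Q (other pairings), all impossible. Hence [Q(γ):Q] = 4 = [Q(√269, √115):Q], so Q(γ) = Q(√269, √115).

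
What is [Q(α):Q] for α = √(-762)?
[Q(α):Q] = 2

[Q(α):Q] equals the degree of the minimal polynomial of α. Here α^2 = -762 and x^2 + 762 is irreducible (d = -762 is squarefree, ≠ 1, hence not a square), so deg(m_α) = 2. Thus [Q(α):Q] = 2.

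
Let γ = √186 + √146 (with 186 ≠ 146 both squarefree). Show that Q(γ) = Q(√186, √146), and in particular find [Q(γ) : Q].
[Q(γ) : Q] = 4 (equivalently, Q(γ) = Q(√186, √146))

Obviously Q(γ) ⊆ Q(√186, √146), and [Q(√186, √146):Q] = 4 (since 186, 146 are distinct squarefree integers > 1 with 27156 not a perfect square). To show equality we compute the minimal polynomial of γ. From γ = √186 + √146: γ^2 = 186 + 2√(27156) + 146 = 332 + 2√(27156), so γ^2 - 332 = 2√(27156); squaring, (γ^2 - 332)^2 = 4·27156, i.e. γ^4 - 664γ^2 + 110224 - 108624 = 0, i.e. γ^4 - 664γ^2 + 1600 = 0. So γ is a root of x^4 - 664x^2 + 1600. This polynomial is irreducible over Q: it has no rational root (each ±√186 ± √146 is irrational), and any factorization into two quadratics over Q would force √(27156) ∈ Q (pairing opposite roots) or √186, √146 ∈ Q (other pairings), all impossible. Hence [Q(γ):Q] = 4 = [Q(√186, √146):Q], so Q(γ) = Q(√186, √146).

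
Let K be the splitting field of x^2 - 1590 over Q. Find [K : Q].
[K : Q] = 2

f(x) = x^2 - 1590 factors as (x - √1590)(x + √1590). The splitting field is K = Q(√1590). Since 1590 is squarefree and > 1, it is not a perfect square, so x^2 - 1590 is irreducible over Q and [Q(√1590) : Q] = 2. Hence [K : Q] = 2.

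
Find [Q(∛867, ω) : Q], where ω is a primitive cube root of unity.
[Q(∛867, ω) : Q] = 6

[Q(∛867):Q] = 3 (min poly x^3 - 867, irreducible since 867 is not a perfect cube). [Q(ω):Q] = 2 (min poly x^2 + x + 1). Since Q(∛867) ⊂ R and ω ∉ R, we have ω ∉ Q(∛867), so x^2 + x + 1 remains irreducible over Q(∛867) and [Q(∛867, ω) : Q(∛867)] = 2. By the tower law, [Q(∛867, ω) : Q] = 3 · 2 = 6. (In fact Q(∛867, ω) is the splitting field of x^3 - 867 over Q.)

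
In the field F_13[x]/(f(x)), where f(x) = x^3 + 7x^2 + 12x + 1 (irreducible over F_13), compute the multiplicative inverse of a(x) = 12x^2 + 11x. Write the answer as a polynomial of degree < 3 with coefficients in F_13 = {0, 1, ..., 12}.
a(x)^(-1) ≡ 5x^2 + 2 (mod f(x))

Since f is irreducible over F_13, F_13[x]/(f) is a field and a(x) ≠ 0 has an inverse. Apply the extended Euclidean algorithm to f(x) and a(x) in F_13[x]: f(x) = (12x + 8)·a(x) + (2x + 1);  a(x) = (6x + 9)·(2x + 1) + (4). The last nonzero remainder is the constant 4 = gcd(f, a) in F_13. Back-substituting through the division chain expresses 4 = s(x)·a(x) + t(x)·f(x) with s(x) ≡ 7x^2 + 8 (mod f), so (7x^2 + 8)·a(x) ≡ 4 (mod f). Multiplying by 4^(-1) ≡ 10 in F_13 gives a(x)^(-1) ≡ 10·(7x^2 + 8) ≡ 5x^2 + 2 (mod f). Check: (12x^2 + 11x)·(5x^2 + 2) = 8x^4 + 3x^3 + 11x^2 + 9x ≡ 1 (mod x^3 + 7x^2 + 12x + 1).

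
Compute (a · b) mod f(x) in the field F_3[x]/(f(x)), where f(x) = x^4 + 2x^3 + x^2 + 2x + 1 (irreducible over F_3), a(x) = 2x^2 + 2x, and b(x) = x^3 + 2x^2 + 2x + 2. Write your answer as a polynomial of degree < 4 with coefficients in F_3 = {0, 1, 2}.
a · b ≡ 2x^3 + 2x^2 + x + 1 (mod f(x))

Multiply in F_3[x]: a(x)·b(x) = (2x^2 + 2x)·(x^3 + 2x^2 + 2x + 2) = 2x^5 + 2x^3 + 2x^2 + x. This has degree ≥ 4, so divide by f(x) over F_3: 2x^5 + 2x^3 + 2x^2 + x = (2x + 2)·(x^4 + 2x^3 + x^2 + 2x + 1) + (2x^3 + 2x^2 + x + 1). Hence a·b ≡ 2x^3 + 2x^2 + x + 1 (mod f). (F_3[x]/(f) is a field with 3^4 = 81 elements since f is irreducible of degree 4.)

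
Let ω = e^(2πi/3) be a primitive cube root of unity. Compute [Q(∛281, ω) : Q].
[Q(∛281, ω) : Q] = 6

[Q(∛281):Q] = 3 (min poly x^3 - 281, irreducible since 281 is not a perfect cube). [Q(ω):Q] = 2 (min poly x^2 + x + 1). Since Q(∛281) ⊂ R and ω ∉ R, we have ω ∉ Q(∛281), so x^2 + x + 1 remains irreducible over Q(∛281) and [Q(∛281, ω) : Q(∛281)] = 2. By the tower law, [Q(∛281, ω) : Q] = 3 · 2 = 6. (In fact Q(∛281, ω) is the splitting field of x^3 - 281 over Q.)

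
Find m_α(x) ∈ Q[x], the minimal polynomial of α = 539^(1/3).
m_α(x) = x^3 - 539

α satisfies α^3 = 539, so x^3 - 539 annihilates α. By the rational root test, a rational root p/q (in lowest terms) of x^3 - 539 would satisfy p^3 = 539 q^3, forcing q = 1 and p^3 = 539; but 539 is not a perfect cube, contradiction. A monic cubic over Q with no rational root is irreducible (any nontrivial factorization would include a linear factor). Hence x^3 - 539 is the minimal polynomial of α, and in particular [Q(α):Q] = 3.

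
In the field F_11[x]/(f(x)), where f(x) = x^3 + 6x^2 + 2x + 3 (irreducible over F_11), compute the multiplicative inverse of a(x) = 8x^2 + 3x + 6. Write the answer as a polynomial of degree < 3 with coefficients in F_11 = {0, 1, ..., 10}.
a(x)^(-1) ≡ 8x + 1 (mod f(x))

Since f is irreducible over F_11, F_11[x]/(f) is a field and a(x) ≠ 0 has an inverse. Apply the extended Euclidean algorithm to f(x) and a(x) in F_11[x]: f(x) = (7x + 5)·a(x) + (6). The last nonzero remainder is the constant 6 = gcd(f, a) in F_11. Back-substituting through the division chain expresses 6 = s(x)·a(x) + t(x)·f(x) with s(x) ≡ 4x + 6 (mod f), so (4x + 6)·a(x) ≡ 6 (mod f). Multiplying by 6^(-1) ≡ 2 in F_11 gives a(x)^(-1) ≡ 2·(4x + 6) ≡ 8x + 1 (mod f). Check: (8x^2 + 3x + 6)·(8x + 1) = 9x^3 + 10x^2 + 7x + 6 ≡ 1 (mod x^3 + 6x^2 + 2x + 3).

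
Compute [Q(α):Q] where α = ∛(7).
[Q(α):Q] = 3

The minimal polynomial of α is x^3 - 7, irreducible over Q since 7 is not a perfect cube (so x^3 - 7 has no rational root). Hence [Q(α):Q] = deg(m_α) = 3.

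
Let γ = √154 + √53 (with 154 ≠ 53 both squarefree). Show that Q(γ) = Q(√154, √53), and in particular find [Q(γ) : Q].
[Q(γ) : Q] = 4 (equivalently, Q(γ) = Q(√154, √53))

Obviously Q(γ) ⊆ Q(√154, √53), and [Q(√154, √53):Q] = 4 (since 154, 53 are distinct squarefree integers > 1 with 8162 not a perfect square). To show equality we compute the minimal polynomial of γ. From γ = √154 + √53: γ^2 = 154 + 2√(8162) + 53 = 207 + 2√(8162), so γ^2 - 207 = 2√(8162); squaring, (γ^2 - 207)^2 = 4·8162, i.e. γ^4 - 414γ^2 + 42849 - 32648 = 0, i.e. γ^4 - 414γ^2 + 10201 = 0. So γ is a root of x^4 - 414x^2 + 10201. This polynomial is irreducible over Q: it has no rational root (each ±√154 ± √53 is irrational), and any factorization into two quadratics over Q would force √(8162) ∈ Q (pairing opposite roots) or √154, √53 ∈ Q (other pairings), all impossible. Hence [Q(γ):Q] = 4 = [Q(√154, √53):Q], so Q(γ) = Q(√154, √53).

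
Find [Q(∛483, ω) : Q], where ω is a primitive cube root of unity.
[Q(∛483, ω) : Q] = 6

[Q(∛483):Q] = 3 (min poly x^3 - 483, irreducible since 483 is not a perfect cube). [Q(ω):Q] = 2 (min poly x^2 + x + 1). Since Q(∛483) ⊂ R and ω ∉ R, we have ω ∉ Q(∛483), so x^2 + x + 1 remains irreducible over Q(∛483) and [Q(∛483, ω) : Q(∛483)] = 2. By the tower law, [Q(∛483, ω) : Q] = 3 · 2 = 6. (In fact Q(∛483, ω) is the splitting field of x^3 - 483 over Q.)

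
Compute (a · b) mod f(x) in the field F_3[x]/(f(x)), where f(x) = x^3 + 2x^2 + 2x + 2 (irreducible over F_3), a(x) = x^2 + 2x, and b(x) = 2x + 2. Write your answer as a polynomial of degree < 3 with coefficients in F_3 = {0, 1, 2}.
a · b ≡ 2x^2 + 2 (mod f(x))

Multiply in F_3[x]: a(x)·b(x) = (x^2 + 2x)·(2x + 2) = 2x^3 + x. This has degree ≥ 3, so divide by f(x) over F_3: 2x^3 + x = (2)·(x^3 + 2x^2 + 2x + 2) + (2x^2 + 2). Hence a·b ≡ 2x^2 + 2 (mod f). (F_3[x]/(f) is a field with 3^3 = 27 elements since f is irreducible of degree 3.)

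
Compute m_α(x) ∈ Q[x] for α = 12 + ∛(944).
m_α(x) = x^3 - 36x^2 + 432x - 2672

Set β = α - 12 = ∛(944), so β^3 = 944. Then (α - 12)^3 - 944 = 0, i.e. α is a root of g(x) = (x - 12)^3 - 944 = x^3 - 36x^2 + 432x - 2672. Since g(x) = h(x - 12) where h(x) = x^3 - 944, and h is irreducible over Q (because 944 is not a perfect cube, so h has no rational root, and a monic cubic with no rational root is irreducible), g is also irreducible (irreducibility is preserved under the substitution x → x - 12). Hence m_α(x) = x^3 - 36x^2 + 432x - 2672.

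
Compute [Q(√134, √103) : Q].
[Q(√134, √103) : Q] = 4

[Q(√134):Q] = 2 (min poly x^2 - 134, irreducible since 134 is squarefree > 1). For the top step, suppose √103 ∈ Q(√134), say √103 = c + d√134 with c, d ∈ Q. Squaring: 103 = c^2 + 134d^2 + 2cd√134. Since √134 ∉ Q this forces 2cd = 0. If d = 0 then √103 = c ∈ Q, contradicting 103 squarefree > 1. If c = 0 then 103 = 134d^2, so 134·103 = (134d)^2 is a perfect square in Q — but 134·103 = 13802 is not a perfect square (since 134 and 103 are distinct squarefree integers). Contradiction. Hence √103 ∉ Q(√134), so x^2 - 103 stays irreducible over Q(√134) and [Q(√134, √103) : Q(√134)] = 2. By the tower law, [Q(√134, √103) : Q] = 2 · 2 = 4.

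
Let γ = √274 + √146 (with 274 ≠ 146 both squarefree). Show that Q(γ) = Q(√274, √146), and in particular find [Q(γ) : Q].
[Q(γ) : Q] = 4 (equivalently, Q(γ) = Q(√274, √146))

Obviously Q(γ) ⊆ Q(√274, √146), and [Q(√274, √146):Q] = 4 (since 274, 146 are distinct squarefree integers > 1 with 40004 not a perfect square). To show equality we compute the minimal polynomial of γ. From γ = √274 + √146: γ^2 = 274 + 2√(40004) + 146 = 420 + 2√(40004), so γ^2 - 420 = 2√(40004); squaring, (γ^2 - 420)^2 = 4·40004, i.e. γ^4 - 840γ^2 + 176400 - 160016 = 0, i.e. γ^4 - 840γ^2 + 16384 = 0. So γ is a root of x^4 - 840x^2 + 16384. This polynomial is irreducible over Q: it has no rational root (each ±√274 ± √146 is irrational), and any factorization into two quadratics over Q would force √(40004) ∈ Q (pairing opposite roots) or √274, √146 ∈ Q (other pairings), all impossible. Hence [Q(γ):Q] = 4 = [Q(√274, √146):Q], so Q(γ) = Q(√274, √146).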